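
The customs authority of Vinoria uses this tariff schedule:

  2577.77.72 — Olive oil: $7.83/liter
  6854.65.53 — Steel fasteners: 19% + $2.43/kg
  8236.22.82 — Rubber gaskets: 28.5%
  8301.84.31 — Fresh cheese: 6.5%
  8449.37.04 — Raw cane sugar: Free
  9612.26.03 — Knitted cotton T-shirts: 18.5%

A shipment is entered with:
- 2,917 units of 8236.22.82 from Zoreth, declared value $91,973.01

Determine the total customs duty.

Line 1 (8236.22.82, Zoreth, 2,917 units, $91,973.01):
Base rate for 8236.22.82 is 28.5%.
Duty = $91,973.01 × 28.5% = $26,212.31.

$26,212.31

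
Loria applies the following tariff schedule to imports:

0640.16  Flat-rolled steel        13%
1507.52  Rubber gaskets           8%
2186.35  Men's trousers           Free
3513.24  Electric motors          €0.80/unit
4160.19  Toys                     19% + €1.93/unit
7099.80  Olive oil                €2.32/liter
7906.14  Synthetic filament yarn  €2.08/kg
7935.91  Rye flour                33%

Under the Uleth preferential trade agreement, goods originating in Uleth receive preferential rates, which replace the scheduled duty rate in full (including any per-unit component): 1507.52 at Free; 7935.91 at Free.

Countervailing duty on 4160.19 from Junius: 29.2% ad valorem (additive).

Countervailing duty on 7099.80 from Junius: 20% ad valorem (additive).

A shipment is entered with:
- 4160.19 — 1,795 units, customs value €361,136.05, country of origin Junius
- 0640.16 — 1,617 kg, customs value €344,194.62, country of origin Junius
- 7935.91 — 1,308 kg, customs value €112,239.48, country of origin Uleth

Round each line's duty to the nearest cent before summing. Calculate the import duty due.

Line 1 (4160.19, Junius, 1,795 units, €361,136.05):
Base rate for 4160.19 is 19% + €1.93/unit.
Additional duty on 4160.19 from Junius: +29.2%. Applied ad valorem rate: 19% + 29.2% = 48.2%.
Duty = €361,136.05 × 48.2% + 1,795 × €1.93 = €177,531.93.
Line 2 (0640.16, Junius, 1,617 kg, €344,194.62):
Base rate for 0640.16 is 13%.
Duty = €344,194.62 × 13% = €44,745.30.
Line 3 (7935.91, Uleth, 1,308 kg, €112,239.48):
Base rate for 7935.91 is 33%.
Origin Uleth qualifies under the Loria–Uleth agreement and 7935.91 is covered: preferential rate Free applies instead.
Duty = €112,239.48 × 0% = €0.00.
Total = €177,531.93 + €44,745.30 + €0.00 = €222,277.23.

€222,277.23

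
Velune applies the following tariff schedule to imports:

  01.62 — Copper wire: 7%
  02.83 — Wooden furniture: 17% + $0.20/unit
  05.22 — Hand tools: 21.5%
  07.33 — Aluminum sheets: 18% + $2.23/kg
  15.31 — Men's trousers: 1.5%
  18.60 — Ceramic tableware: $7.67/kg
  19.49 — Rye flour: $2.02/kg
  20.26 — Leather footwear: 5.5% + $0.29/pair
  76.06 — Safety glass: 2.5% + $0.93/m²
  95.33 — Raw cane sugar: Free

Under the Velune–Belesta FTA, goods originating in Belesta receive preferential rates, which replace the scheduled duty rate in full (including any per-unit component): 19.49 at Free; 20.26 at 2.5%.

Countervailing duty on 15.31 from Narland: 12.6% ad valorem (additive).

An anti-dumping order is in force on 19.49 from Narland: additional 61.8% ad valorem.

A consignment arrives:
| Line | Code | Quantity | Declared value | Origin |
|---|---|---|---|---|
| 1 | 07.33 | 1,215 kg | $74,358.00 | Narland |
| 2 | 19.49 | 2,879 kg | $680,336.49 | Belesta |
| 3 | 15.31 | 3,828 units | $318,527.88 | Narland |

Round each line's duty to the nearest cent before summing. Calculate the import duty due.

Line 1 (07.33, Narland, 1,215 kg, $74,358.00):
Base rate for 07.33 is 18% + $2.23/kg.
Duty = $74,358.00 × 18% + 1,215 × $2.23 = $16,093.89.
Line 2 (19.49, Belesta, 2,879 kg, $680,336.49):
Base rate for 19.49 is $2.02/kg.
Origin Belesta qualifies under the Velune–Belesta agreement and 19.49 is covered: preferential rate Free applies instead.
The additional-duty order on 19.49 targets Narland, not Belesta; it does not apply.
Duty = $680,336.49 × 0% = $0.00.
Line 3 (15.31, Narland, 3,828 units, $318,527.88):
Base rate for 15.31 is 1.5%.
Additional duty on 15.31 from Narland: +12.6%. Applied ad valorem rate: 1.5% + 12.6% = 14.1%.
Duty = $318,527.88 × 14.1% = $44,912.43.
Total = $16,093.89 + $0.00 + $44,912.43 = $61,006.32.

$61,006.32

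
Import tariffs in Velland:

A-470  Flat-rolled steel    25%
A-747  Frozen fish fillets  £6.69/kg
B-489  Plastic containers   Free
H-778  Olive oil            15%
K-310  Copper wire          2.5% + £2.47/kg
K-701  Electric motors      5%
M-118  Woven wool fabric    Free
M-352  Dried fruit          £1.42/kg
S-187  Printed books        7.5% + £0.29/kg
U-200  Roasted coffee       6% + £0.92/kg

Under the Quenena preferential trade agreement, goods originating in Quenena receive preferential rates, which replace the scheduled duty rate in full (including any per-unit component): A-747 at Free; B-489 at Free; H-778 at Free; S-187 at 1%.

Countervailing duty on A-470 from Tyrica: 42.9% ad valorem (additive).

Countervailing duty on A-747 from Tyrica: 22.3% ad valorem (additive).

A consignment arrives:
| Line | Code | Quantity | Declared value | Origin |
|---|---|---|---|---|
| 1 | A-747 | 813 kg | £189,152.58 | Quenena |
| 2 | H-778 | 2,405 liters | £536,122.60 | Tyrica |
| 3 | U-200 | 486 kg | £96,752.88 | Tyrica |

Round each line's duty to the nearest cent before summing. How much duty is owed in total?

£86,670.68

Line 1 (A-747, Quenena, 813 kg, £189,152.58):
Base rate for A-747 is £6.69/kg.
Origin Quenena qualifies under the Velland–Quenena agreement and A-747 is covered: preferential rate Free applies instead.
The additional-duty order on A-747 targets Tyrica, not Quenena; it does not apply.
Duty = £189,152.58 × 0% = £0.00.
Line 2 (H-778, Tyrica, 2,405 liters, £536,122.60):
Base rate for H-778 is 15%.
H-778 has an FTA preferential rate, but origin Tyrica is not Quenena; base rate stands.
Duty = £536,122.60 × 15% = £80,418.39.
Line 3 (U-200, Tyrica, 486 kg, £96,752.88):
Base rate for U-200 is 6% + £0.92/kg.
Duty = £96,752.88 × 6% + 486 × £0.92 = £6,252.29.
Total = £0.00 + £80,418.39 + £6,252.29 = £86,670.68.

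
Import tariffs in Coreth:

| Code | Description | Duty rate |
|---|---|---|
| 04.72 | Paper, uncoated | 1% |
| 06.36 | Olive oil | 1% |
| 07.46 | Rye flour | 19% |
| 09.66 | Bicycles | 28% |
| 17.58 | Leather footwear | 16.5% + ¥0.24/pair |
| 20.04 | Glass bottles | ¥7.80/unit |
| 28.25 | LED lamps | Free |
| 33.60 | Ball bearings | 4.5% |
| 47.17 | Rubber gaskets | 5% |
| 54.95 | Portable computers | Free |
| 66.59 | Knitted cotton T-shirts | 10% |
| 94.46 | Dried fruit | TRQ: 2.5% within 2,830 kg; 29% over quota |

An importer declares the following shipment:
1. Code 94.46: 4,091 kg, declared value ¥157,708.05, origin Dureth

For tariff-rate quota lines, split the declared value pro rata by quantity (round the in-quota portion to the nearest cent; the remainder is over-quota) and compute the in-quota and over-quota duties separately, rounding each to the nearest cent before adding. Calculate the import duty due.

¥16,824.76

Line 1 (94.46, Dureth, 4,091 kg, ¥157,708.05):
Code 94.46 is under a tariff-rate quota (threshold 2,830 kg). In-quota: 2,830 kg at 2.5%; over-quota: 1,261 kg at 29%.
Pro-rata value split: in-quota = ¥157,708.05 × 2,830/4,091 = ¥109,096.50; over-quota = ¥157,708.05 − ¥109,096.50 = ¥48,611.55.
In-quota duty = ¥109,096.50 × 2.5% = ¥2,727.41. Over-quota duty = ¥48,611.55 × 29% = ¥14,097.35.
Line duty = ¥2,727.41 + ¥14,097.35 = ¥16,824.76.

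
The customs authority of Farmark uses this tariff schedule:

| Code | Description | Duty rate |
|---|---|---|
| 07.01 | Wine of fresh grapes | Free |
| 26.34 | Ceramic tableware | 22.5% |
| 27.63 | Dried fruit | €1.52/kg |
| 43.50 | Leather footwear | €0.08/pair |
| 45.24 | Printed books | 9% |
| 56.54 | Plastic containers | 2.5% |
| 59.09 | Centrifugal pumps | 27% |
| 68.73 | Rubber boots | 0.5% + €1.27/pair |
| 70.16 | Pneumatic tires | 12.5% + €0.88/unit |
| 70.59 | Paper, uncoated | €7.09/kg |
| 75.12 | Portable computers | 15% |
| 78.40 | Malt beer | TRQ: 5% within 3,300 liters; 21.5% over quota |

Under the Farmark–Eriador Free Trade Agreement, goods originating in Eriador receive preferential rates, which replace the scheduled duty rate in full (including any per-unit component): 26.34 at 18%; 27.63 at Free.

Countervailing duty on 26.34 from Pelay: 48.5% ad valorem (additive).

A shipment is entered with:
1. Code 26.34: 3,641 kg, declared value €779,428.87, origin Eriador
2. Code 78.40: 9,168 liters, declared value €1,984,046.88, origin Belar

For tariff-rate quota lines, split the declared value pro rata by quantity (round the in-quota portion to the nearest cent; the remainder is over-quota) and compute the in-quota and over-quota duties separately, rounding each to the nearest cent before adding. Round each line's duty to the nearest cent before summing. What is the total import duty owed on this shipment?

Line 1 (26.34, Eriador, 3,641 kg, €779,428.87):
Base rate for 26.34 is 22.5%.
Origin Eriador qualifies under the Farmark–Eriador agreement and 26.34 is covered: preferential rate 18% applies instead.
The additional-duty order on 26.34 targets Pelay, not Eriador; it does not apply.
Duty = €779,428.87 × 18% = €140,297.20.
Line 2 (78.40, Belar, 9,168 liters, €1,984,046.88):
Code 78.40 is under a tariff-rate quota (threshold 3,300 liters). In-quota: 3,300 liters at 5%; over-quota: 5,868 liters at 21.5%.
Pro-rata value split: in-quota = €1,984,046.88 × 3,300/9,168 = €714,153.00; over-quota = €1,984,046.88 − €714,153.00 = €1,269,893.88.
In-quota duty = €714,153.00 × 5% = €35,707.65. Over-quota duty = €1,269,893.88 × 21.5% = €273,027.18.
Line duty = €35,707.65 + €273,027.18 = €308,734.83.
Total = €140,297.20 + €308,734.83 = €449,032.03.

€449,032.03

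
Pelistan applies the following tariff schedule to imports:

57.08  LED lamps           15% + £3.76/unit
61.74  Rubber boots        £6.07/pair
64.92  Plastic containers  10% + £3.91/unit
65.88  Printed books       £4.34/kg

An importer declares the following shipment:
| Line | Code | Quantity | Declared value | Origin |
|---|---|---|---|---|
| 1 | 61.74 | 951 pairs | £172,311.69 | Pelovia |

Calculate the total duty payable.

Line 1 (61.74, Pelovia, 951 pairs, £172,311.69):
Base rate for 61.74 is £6.07/pair.
Duty = 951 × £6.07 = £5,772.57.

£5,772.57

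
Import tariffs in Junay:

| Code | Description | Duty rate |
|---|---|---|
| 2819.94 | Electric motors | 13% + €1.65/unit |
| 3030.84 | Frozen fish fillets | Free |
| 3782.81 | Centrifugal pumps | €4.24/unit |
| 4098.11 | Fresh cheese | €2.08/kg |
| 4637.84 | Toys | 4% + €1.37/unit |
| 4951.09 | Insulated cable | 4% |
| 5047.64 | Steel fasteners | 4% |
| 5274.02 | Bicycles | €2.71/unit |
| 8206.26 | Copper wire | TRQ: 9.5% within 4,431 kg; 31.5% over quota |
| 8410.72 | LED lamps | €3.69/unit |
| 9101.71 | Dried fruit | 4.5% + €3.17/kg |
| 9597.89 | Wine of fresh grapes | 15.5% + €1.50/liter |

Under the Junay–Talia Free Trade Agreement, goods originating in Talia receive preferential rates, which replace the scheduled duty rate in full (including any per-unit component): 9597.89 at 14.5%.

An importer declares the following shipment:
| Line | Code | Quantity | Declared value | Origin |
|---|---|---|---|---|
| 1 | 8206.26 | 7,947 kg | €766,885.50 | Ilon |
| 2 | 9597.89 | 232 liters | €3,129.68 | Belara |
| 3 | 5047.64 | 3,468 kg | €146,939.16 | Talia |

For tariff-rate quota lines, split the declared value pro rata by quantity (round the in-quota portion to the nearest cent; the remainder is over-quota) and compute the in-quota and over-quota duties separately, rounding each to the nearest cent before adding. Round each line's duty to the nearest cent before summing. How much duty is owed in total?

Line 1 (8206.26, Ilon, 7,947 kg, €766,885.50):
Code 8206.26 is under a tariff-rate quota (threshold 4,431 kg). In-quota: 4,431 kg at 9.5%; over-quota: 3,516 kg at 31.5%.
Pro-rata value split: in-quota = €766,885.50 × 4,431/7,947 = €427,591.50; over-quota = €766,885.50 − €427,591.50 = €339,294.00.
In-quota duty = €427,591.50 × 9.5% = €40,621.19. Over-quota duty = €339,294.00 × 31.5% = €106,877.61.
Line duty = €40,621.19 + €106,877.61 = €147,498.80.
Line 2 (9597.89, Belara, 232 liters, €3,129.68):
Base rate for 9597.89 is 15.5% + €1.50/liter.
9597.89 has an FTA preferential rate, but origin Belara is not Talia; base rate stands.
Duty = €3,129.68 × 15.5% + 232 × €1.50 = €833.10.
Line 3 (5047.64, Talia, 3,468 kg, €146,939.16):
Base rate for 5047.64 is 4%.
Origin Talia is the FTA partner but 5047.64 is not on the preference list; base rate stands.
Duty = €146,939.16 × 4% = €5,877.57.
Total = €147,498.80 + €833.10 + €5,877.57 = €154,209.47.

€154,209.47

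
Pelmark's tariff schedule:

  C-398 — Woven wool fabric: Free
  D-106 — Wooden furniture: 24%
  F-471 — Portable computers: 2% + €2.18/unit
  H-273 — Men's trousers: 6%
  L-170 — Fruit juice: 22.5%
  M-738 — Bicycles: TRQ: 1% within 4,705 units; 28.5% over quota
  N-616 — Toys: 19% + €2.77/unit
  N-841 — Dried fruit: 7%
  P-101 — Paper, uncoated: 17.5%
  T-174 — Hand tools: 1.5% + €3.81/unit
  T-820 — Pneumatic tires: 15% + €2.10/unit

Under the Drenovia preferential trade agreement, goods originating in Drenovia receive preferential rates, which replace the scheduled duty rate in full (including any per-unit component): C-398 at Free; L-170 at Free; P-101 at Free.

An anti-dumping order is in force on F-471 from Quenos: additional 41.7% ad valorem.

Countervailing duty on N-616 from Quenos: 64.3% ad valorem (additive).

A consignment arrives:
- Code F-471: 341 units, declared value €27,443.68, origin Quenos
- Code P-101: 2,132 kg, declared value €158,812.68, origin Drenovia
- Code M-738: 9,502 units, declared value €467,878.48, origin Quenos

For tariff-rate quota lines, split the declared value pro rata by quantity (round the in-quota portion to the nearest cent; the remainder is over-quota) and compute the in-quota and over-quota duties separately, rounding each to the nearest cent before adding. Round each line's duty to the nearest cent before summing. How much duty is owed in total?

Line 1 (F-471, Quenos, 341 units, €27,443.68):
Base rate for F-471 is 2% + €2.18/unit.
Additional duty on F-471 from Quenos: +41.7%. Applied ad valorem rate: 2% + 41.7% = 43.7%.
Duty = €27,443.68 × 43.7% + 341 × €2.18 = €12,736.27.
Line 2 (P-101, Drenovia, 2,132 kg, €158,812.68):
Base rate for P-101 is 17.5%.
Origin Drenovia qualifies under the Pelmark–Drenovia agreement and P-101 is covered: preferential rate Free applies instead.
Duty = €158,812.68 × 0% = €0.00.
Line 3 (M-738, Quenos, 9,502 units, €467,878.48):
Code M-738 is under a tariff-rate quota (threshold 4,705 units). In-quota: 4,705 units at 1%; over-quota: 4,797 units at 28.5%.
Pro-rata value split: in-quota = €467,878.48 × 4,705/9,502 = €231,674.20; over-quota = €467,878.48 − €231,674.20 = €236,204.28.
In-quota duty = €231,674.20 × 1% = €2,316.74. Over-quota duty = €236,204.28 × 28.5% = €67,318.22.
Line duty = €2,316.74 + €67,318.22 = €69,634.96.
Total = €12,736.27 + €0.00 + €69,634.96 = €82,371.23.

€82,371.23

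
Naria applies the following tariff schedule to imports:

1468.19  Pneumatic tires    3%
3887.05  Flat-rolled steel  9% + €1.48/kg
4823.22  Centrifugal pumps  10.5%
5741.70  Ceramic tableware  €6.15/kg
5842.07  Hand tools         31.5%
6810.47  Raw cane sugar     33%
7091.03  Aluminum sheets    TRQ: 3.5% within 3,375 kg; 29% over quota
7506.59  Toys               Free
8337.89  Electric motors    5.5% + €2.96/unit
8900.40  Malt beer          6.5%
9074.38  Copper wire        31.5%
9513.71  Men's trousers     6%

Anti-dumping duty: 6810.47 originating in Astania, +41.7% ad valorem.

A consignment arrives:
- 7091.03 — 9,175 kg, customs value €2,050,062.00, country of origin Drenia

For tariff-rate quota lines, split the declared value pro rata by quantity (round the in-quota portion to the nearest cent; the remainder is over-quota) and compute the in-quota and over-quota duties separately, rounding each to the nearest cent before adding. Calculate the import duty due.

€402,219.93

Line 1 (7091.03, Drenia, 9,175 kg, €2,050,062.00):
Code 7091.03 is under a tariff-rate quota (threshold 3,375 kg). In-quota: 3,375 kg at 3.5%; over-quota: 5,800 kg at 29%.
Pro-rata value split: in-quota = €2,050,062.00 × 3,375/9,175 = €754,110.00; over-quota = €2,050,062.00 − €754,110.00 = €1,295,952.00.
In-quota duty = €754,110.00 × 3.5% = €26,393.85. Over-quota duty = €1,295,952.00 × 29% = €375,826.08.
Line duty = €26,393.85 + €375,826.08 = €402,219.93.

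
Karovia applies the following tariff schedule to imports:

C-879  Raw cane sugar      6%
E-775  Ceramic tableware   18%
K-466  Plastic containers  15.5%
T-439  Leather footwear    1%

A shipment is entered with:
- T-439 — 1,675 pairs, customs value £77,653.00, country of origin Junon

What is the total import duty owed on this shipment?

£776.53

Line 1 (T-439, Junon, 1,675 pairs, £77,653.00):
Base rate for T-439 is 1%.
Duty = £77,653.00 × 1% = £776.53.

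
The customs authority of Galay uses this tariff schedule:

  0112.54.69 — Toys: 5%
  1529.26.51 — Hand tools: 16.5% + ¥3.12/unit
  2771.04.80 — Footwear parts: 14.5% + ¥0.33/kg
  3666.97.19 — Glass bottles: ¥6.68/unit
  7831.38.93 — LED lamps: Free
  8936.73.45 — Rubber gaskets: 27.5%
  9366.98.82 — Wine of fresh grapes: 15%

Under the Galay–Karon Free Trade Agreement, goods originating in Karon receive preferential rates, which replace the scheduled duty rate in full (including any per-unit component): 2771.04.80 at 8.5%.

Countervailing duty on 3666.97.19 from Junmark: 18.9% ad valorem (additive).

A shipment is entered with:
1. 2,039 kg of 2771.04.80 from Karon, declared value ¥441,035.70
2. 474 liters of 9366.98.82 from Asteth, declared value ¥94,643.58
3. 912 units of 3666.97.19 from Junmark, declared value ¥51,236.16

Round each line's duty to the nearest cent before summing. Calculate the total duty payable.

Line 1 (2771.04.80, Karon, 2,039 kg, ¥441,035.70):
Base rate for 2771.04.80 is 14.5% + ¥0.33/kg.
Origin Karon qualifies under the Galay–Karon agreement and 2771.04.80 is covered: preferential rate 8.5% applies instead.
Duty = ¥441,035.70 × 8.5% = ¥37,488.03.
Line 2 (9366.98.82, Asteth, 474 liters, ¥94,643.58):
Base rate for 9366.98.82 is 15%.
Duty = ¥94,643.58 × 15% = ¥14,196.54.
Line 3 (3666.97.19, Junmark, 912 units, ¥51,236.16):
Base rate for 3666.97.19 is ¥6.68/unit.
Additional duty on 3666.97.19 from Junmark: +18.9% ad valorem. Applied ad valorem rate = 18.9%.
Duty = ¥51,236.16 × 18.9% + 912 × ¥6.68 = ¥15,775.79.
Total = ¥37,488.03 + ¥14,196.54 + ¥15,775.79 = ¥67,460.36.

¥67,460.36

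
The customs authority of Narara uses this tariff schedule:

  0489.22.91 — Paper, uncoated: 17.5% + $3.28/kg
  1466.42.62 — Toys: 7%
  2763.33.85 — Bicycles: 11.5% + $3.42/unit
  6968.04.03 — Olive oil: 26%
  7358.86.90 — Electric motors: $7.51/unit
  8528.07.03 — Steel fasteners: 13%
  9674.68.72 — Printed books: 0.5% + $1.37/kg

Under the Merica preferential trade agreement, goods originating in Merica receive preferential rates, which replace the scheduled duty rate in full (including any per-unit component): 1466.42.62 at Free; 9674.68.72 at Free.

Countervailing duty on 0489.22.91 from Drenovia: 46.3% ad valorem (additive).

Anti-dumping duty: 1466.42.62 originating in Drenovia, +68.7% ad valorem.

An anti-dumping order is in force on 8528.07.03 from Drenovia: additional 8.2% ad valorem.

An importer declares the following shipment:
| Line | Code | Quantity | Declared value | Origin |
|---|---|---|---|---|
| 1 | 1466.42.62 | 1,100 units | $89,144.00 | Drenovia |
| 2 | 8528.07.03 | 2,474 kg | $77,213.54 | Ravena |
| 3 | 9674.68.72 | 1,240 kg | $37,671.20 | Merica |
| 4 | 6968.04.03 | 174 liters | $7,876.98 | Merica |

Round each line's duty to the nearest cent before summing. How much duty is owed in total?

Line 1 (1466.42.62, Drenovia, 1,100 units, $89,144.00):
Base rate for 1466.42.62 is 7%.
1466.42.62 has an FTA preferential rate, but origin Drenovia is not Merica; base rate stands.
Additional duty on 1466.42.62 from Drenovia: +68.7%. Applied ad valorem rate: 7% + 68.7% = 75.7%.
Duty = $89,144.00 × 75.7% = $67,482.01.
Line 2 (8528.07.03, Ravena, 2,474 kg, $77,213.54):
Base rate for 8528.07.03 is 13%.
The additional-duty order on 8528.07.03 targets Drenovia, not Ravena; it does not apply.
Duty = $77,213.54 × 13% = $10,037.76.
Line 3 (9674.68.72, Merica, 1,240 kg, $37,671.20):
Base rate for 9674.68.72 is 0.5% + $1.37/kg.
Origin Merica qualifies under the Narara–Merica agreement and 9674.68.72 is covered: preferential rate Free applies instead.
Duty = $37,671.20 × 0% = $0.00.
Line 4 (6968.04.03, Merica, 174 liters, $7,876.98):
Base rate for 6968.04.03 is 26%.
Origin Merica is the FTA partner but 6968.04.03 is not on the preference list; base rate stands.
Duty = $7,876.98 × 26% = $2,048.01.
Total = $67,482.01 + $10,037.76 + $0.00 + $2,048.01 = $79,567.78.

$79,567.78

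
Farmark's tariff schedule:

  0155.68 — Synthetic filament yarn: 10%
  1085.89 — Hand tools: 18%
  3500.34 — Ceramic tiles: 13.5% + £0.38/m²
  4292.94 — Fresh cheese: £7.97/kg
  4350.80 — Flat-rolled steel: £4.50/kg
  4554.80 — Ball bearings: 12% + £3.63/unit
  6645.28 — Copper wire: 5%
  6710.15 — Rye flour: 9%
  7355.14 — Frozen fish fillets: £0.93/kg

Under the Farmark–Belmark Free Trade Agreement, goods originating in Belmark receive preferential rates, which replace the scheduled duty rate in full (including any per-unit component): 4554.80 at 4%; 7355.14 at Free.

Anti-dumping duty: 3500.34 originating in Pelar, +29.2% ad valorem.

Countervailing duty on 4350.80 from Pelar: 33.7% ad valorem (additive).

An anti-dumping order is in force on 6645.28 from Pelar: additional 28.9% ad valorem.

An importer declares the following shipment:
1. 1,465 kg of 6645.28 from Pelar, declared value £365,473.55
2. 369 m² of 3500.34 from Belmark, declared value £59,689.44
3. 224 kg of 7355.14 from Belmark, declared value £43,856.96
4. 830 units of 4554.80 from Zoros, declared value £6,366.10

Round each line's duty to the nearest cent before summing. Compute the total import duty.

Line 1 (6645.28, Pelar, 1,465 kg, £365,473.55):
Base rate for 6645.28 is 5%.
Additional duty on 6645.28 from Pelar: +28.9%. Applied ad valorem rate: 5% + 28.9% = 33.9%.
Duty = £365,473.55 × 33.9% = £123,895.53.
Line 2 (3500.34, Belmark, 369 m², £59,689.44):
Base rate for 3500.34 is 13.5% + £0.38/m².
Origin Belmark is the FTA partner but 3500.34 is not on the preference list; base rate stands.
The additional-duty order on 3500.34 targets Pelar, not Belmark; it does not apply.
Duty = £59,689.44 × 13.5% + 369 × £0.38 = £8,198.29.
Line 3 (7355.14, Belmark, 224 kg, £43,856.96):
Base rate for 7355.14 is £0.93/kg.
Origin Belmark qualifies under the Farmark–Belmark agreement and 7355.14 is covered: preferential rate Free applies instead.
Duty = £43,856.96 × 0% = £0.00.
Line 4 (4554.80, Zoros, 830 units, £6,366.10):
Base rate for 4554.80 is 12% + £3.63/unit.
4554.80 has an FTA preferential rate, but origin Zoros is not Belmark; base rate stands.
Duty = £6,366.10 × 12% + 830 × £3.63 = £3,776.83.
Total = £123,895.53 + £8,198.29 + £0.00 + £3,776.83 = £135,870.65.

£135,870.65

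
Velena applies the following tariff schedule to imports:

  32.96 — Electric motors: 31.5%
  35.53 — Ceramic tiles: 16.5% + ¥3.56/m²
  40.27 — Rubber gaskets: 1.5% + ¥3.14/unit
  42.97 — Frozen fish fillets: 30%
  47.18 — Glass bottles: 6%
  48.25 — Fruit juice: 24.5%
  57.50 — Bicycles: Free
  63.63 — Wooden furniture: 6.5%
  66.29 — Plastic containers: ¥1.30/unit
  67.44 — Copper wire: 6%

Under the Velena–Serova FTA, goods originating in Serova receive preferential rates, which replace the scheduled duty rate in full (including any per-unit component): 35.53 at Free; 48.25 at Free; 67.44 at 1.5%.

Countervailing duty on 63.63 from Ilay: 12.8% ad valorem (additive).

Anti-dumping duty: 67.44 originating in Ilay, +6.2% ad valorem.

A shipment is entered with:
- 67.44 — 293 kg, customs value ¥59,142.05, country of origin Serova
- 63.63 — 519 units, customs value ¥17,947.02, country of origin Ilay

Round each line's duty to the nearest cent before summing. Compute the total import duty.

¥4,350.90

Line 1 (67.44, Serova, 293 kg, ¥59,142.05):
Base rate for 67.44 is 6%.
Origin Serova qualifies under the Velena–Serova agreement and 67.44 is covered: preferential rate 1.5% applies instead.
The additional-duty order on 67.44 targets Ilay, not Serova; it does not apply.
Duty = ¥59,142.05 × 1.5% = ¥887.13.
Line 2 (63.63, Ilay, 519 units, ¥17,947.02):
Base rate for 63.63 is 6.5%.
Additional duty on 63.63 from Ilay: +12.8%. Applied ad valorem rate: 6.5% + 12.8% = 19.3%.
Duty = ¥17,947.02 × 19.3% = ¥3,463.77.
Total = ¥887.13 + ¥3,463.77 = ¥4,350.90.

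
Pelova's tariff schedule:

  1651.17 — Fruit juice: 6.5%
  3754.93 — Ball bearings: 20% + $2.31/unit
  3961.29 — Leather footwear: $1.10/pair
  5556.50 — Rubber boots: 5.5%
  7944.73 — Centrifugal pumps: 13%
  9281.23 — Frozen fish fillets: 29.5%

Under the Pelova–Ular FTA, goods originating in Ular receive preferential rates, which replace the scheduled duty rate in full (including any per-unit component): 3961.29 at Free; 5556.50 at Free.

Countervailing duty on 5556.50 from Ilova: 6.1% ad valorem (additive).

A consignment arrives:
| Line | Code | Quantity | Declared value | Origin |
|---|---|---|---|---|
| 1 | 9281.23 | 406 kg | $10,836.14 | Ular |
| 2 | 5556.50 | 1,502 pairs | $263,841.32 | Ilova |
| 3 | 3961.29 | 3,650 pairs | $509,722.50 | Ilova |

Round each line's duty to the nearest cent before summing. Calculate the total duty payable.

$37,817.25

Line 1 (9281.23, Ular, 406 kg, $10,836.14):
Base rate for 9281.23 is 29.5%.
Origin Ular is the FTA partner but 9281.23 is not on the preference list; base rate stands.
Duty = $10,836.14 × 29.5% = $3,196.66.
Line 2 (5556.50, Ilova, 1,502 pairs, $263,841.32):
Base rate for 5556.50 is 5.5%.
5556.50 has an FTA preferential rate, but origin Ilova is not Ular; base rate stands.
Additional duty on 5556.50 from Ilova: +6.1%. Applied ad valorem rate: 5.5% + 6.1% = 11.6%.
Duty = $263,841.32 × 11.6% = $30,605.59.
Line 3 (3961.29, Ilova, 3,650 pairs, $509,722.50):
Base rate for 3961.29 is $1.10/pair.
3961.29 has an FTA preferential rate, but origin Ilova is not Ular; base rate stands.
Duty = 3,650 × $1.10 = $4,015.00.
Total = $3,196.66 + $30,605.59 + $4,015.00 = $37,817.25.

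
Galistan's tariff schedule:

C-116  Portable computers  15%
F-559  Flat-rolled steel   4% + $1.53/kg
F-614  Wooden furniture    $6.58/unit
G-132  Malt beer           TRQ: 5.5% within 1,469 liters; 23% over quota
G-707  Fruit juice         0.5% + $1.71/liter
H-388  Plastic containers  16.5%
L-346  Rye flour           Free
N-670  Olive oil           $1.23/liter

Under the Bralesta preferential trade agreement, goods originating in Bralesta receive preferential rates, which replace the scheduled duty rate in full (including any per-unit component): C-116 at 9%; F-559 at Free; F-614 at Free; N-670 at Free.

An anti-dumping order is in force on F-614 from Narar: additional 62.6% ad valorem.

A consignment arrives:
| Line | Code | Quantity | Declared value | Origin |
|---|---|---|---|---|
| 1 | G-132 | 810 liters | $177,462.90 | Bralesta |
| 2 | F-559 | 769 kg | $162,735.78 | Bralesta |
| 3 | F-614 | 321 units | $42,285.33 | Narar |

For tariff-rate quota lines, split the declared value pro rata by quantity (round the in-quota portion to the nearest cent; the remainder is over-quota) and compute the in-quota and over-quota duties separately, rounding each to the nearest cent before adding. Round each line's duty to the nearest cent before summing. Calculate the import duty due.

Line 1 (G-132, Bralesta, 810 liters, $177,462.90):
Code G-132 is under a tariff-rate quota (threshold 1,469 liters). Quantity 810 liters is within the quota, so the in-quota rate 5.5% applies to the full value.
Duty = $177,462.90 × 5.5% = $9,760.46.
Line 2 (F-559, Bralesta, 769 kg, $162,735.78):
Base rate for F-559 is 4% + $1.53/kg.
Origin Bralesta qualifies under the Galistan–Bralesta agreement and F-559 is covered: preferential rate Free applies instead.
Duty = $162,735.78 × 0% = $0.00.
Line 3 (F-614, Narar, 321 units, $42,285.33):
Base rate for F-614 is $6.58/unit.
F-614 has an FTA preferential rate, but origin Narar is not Bralesta; base rate stands.
Additional duty on F-614 from Narar: +62.6% ad valorem. Applied ad valorem rate = 62.6%.
Duty = $42,285.33 × 62.6% + 321 × $6.58 = $28,582.80.
Total = $9,760.46 + $0.00 + $28,582.80 = $38,343.26.

$38,343.26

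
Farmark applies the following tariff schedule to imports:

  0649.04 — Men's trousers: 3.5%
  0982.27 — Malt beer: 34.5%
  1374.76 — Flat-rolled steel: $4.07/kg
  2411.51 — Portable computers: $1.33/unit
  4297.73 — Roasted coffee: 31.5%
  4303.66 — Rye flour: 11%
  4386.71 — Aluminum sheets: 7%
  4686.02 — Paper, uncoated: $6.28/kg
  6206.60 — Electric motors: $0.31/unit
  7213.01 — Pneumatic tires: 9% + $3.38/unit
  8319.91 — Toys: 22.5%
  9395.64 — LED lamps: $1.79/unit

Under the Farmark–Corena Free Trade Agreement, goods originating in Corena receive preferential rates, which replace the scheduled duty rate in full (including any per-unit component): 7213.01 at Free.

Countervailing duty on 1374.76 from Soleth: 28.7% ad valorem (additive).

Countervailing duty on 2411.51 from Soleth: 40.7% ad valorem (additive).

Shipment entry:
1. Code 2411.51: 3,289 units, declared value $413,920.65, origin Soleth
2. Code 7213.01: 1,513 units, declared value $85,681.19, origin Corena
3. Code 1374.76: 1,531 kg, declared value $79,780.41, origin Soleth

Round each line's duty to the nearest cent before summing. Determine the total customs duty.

Line 1 (2411.51, Soleth, 3,289 units, $413,920.65):
Base rate for 2411.51 is $1.33/unit.
Additional duty on 2411.51 from Soleth: +40.7% ad valorem. Applied ad valorem rate = 40.7%.
Duty = $413,920.65 × 40.7% + 3,289 × $1.33 = $172,840.07.
Line 2 (7213.01, Corena, 1,513 units, $85,681.19):
Base rate for 7213.01 is 9% + $3.38/unit.
Origin Corena qualifies under the Farmark–Corena agreement and 7213.01 is covered: preferential rate Free applies instead.
Duty = $85,681.19 × 0% = $0.00.
Line 3 (1374.76, Soleth, 1,531 kg, $79,780.41):
Base rate for 1374.76 is $4.07/kg.
Additional duty on 1374.76 from Soleth: +28.7% ad valorem. Applied ad valorem rate = 28.7%.
Duty = $79,780.41 × 28.7% + 1,531 × $4.07 = $29,128.15.
Total = $172,840.07 + $0.00 + $29,128.15 = $201,968.22.

$201,968.22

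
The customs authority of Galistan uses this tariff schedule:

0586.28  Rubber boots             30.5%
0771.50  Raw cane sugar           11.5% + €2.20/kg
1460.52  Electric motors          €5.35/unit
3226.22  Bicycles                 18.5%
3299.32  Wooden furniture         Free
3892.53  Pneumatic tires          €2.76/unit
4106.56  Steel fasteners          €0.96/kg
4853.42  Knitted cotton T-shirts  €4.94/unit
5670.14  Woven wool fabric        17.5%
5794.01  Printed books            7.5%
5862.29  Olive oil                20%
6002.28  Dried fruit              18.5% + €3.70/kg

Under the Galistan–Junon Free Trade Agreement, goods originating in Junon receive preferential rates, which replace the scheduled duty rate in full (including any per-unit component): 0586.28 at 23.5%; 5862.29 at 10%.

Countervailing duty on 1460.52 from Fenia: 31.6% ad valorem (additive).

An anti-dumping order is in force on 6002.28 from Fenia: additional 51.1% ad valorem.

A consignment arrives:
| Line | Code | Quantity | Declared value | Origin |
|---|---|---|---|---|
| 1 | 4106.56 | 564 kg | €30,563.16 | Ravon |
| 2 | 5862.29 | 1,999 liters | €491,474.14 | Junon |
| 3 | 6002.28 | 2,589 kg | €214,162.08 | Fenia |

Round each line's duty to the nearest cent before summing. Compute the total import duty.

€208,324.96

Line 1 (4106.56, Ravon, 564 kg, €30,563.16):
Base rate for 4106.56 is €0.96/kg.
Duty = 564 × €0.96 = €541.44.
Line 2 (5862.29, Junon, 1,999 liters, €491,474.14):
Base rate for 5862.29 is 20%.
Origin Junon qualifies under the Galistan–Junon agreement and 5862.29 is covered: preferential rate 10% applies instead.
Duty = €491,474.14 × 10% = €49,147.41.
Line 3 (6002.28, Fenia, 2,589 kg, €214,162.08):
Base rate for 6002.28 is 18.5% + €3.70/kg.
Additional duty on 6002.28 from Fenia: +51.1%. Applied ad valorem rate: 18.5% + 51.1% = 69.6%.
Duty = €214,162.08 × 69.6% + 2,589 × €3.70 = €158,636.11.
Total = €541.44 + €49,147.41 + €158,636.11 = €208,324.96.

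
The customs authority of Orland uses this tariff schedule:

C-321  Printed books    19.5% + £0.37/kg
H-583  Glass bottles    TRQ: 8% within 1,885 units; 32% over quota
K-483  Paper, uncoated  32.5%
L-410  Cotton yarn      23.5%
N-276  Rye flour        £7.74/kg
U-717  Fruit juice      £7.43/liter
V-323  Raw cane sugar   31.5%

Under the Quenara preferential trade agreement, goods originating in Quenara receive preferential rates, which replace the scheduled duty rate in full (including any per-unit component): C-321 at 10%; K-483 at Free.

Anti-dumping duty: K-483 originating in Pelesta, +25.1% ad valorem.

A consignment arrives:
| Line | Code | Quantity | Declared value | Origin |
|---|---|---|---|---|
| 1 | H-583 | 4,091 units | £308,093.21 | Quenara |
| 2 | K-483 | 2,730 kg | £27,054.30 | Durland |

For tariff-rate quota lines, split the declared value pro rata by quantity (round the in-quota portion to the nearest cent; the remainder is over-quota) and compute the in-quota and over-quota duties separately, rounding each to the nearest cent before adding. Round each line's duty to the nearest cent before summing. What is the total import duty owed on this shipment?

£73,312.24

Line 1 (H-583, Quenara, 4,091 units, £308,093.21):
Code H-583 is under a tariff-rate quota (threshold 1,885 units). In-quota: 1,885 units at 8%; over-quota: 2,206 units at 32%.
Pro-rata value split: in-quota = £308,093.21 × 1,885/4,091 = £141,959.35; over-quota = £308,093.21 − £141,959.35 = £166,133.86.
In-quota duty = £141,959.35 × 8% = £11,356.75. Over-quota duty = £166,133.86 × 32% = £53,162.84.
Line duty = £11,356.75 + £53,162.84 = £64,519.59.
Line 2 (K-483, Durland, 2,730 kg, £27,054.30):
Base rate for K-483 is 32.5%.
K-483 has an FTA preferential rate, but origin Durland is not Quenara; base rate stands.
The additional-duty order on K-483 targets Pelesta, not Durland; it does not apply.
Duty = £27,054.30 × 32.5% = £8,792.65.
Total = £64,519.59 + £8,792.65 = £73,312.24.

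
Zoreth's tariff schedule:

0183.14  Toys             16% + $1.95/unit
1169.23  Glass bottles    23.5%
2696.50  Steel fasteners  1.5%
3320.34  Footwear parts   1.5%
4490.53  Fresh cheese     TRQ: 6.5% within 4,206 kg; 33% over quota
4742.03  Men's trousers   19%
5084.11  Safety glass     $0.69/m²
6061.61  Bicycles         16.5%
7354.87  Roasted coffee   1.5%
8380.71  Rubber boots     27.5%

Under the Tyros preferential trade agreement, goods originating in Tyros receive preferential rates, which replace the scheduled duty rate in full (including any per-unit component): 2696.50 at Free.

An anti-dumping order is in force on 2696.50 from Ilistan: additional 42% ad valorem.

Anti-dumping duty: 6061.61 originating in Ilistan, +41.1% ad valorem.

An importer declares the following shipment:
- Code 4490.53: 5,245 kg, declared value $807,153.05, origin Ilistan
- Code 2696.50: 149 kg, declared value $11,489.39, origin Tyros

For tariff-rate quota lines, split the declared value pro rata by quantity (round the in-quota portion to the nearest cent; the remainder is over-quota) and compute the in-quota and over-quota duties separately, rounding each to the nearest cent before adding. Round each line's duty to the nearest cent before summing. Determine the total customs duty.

Line 1 (4490.53, Ilistan, 5,245 kg, $807,153.05):
Code 4490.53 is under a tariff-rate quota (threshold 4,206 kg). In-quota: 4,206 kg at 6.5%; over-quota: 1,039 kg at 33%.
Pro-rata value split: in-quota = $807,153.05 × 4,206/5,245 = $647,261.34; over-quota = $807,153.05 − $647,261.34 = $159,891.71.
In-quota duty = $647,261.34 × 6.5% = $42,071.99. Over-quota duty = $159,891.71 × 33% = $52,764.26.
Line duty = $42,071.99 + $52,764.26 = $94,836.25.
Line 2 (2696.50, Tyros, 149 kg, $11,489.39):
Base rate for 2696.50 is 1.5%.
Origin Tyros qualifies under the Zoreth–Tyros agreement and 2696.50 is covered: preferential rate Free applies instead.
The additional-duty order on 2696.50 targets Ilistan, not Tyros; it does not apply.
Duty = $11,489.39 × 0% = $0.00.
Total = $94,836.25 + $0.00 = $94,836.25.

$94,836.25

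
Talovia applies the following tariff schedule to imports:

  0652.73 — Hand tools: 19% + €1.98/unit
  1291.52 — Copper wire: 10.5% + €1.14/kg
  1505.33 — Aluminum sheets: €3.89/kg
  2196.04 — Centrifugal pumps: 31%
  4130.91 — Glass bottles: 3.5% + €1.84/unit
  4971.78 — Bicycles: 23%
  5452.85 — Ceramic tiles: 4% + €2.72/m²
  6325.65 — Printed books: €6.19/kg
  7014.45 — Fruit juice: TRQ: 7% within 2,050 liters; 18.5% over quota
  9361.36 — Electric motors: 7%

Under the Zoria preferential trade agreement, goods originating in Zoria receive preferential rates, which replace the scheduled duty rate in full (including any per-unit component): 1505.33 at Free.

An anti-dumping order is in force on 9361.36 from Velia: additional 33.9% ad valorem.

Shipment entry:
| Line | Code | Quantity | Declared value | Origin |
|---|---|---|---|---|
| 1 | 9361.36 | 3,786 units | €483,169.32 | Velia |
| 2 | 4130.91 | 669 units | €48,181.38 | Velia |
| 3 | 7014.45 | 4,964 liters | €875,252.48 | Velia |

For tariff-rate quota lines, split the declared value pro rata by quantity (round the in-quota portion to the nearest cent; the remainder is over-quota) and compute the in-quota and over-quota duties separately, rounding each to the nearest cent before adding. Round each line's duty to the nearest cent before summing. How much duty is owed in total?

Line 1 (9361.36, Velia, 3,786 units, €483,169.32):
Base rate for 9361.36 is 7%.
Additional duty on 9361.36 from Velia: +33.9%. Applied ad valorem rate: 7% + 33.9% = 40.9%.
Duty = €483,169.32 × 40.9% = €197,616.25.
Line 2 (4130.91, Velia, 669 units, €48,181.38):
Base rate for 4130.91 is 3.5% + €1.84/unit.
Duty = €48,181.38 × 3.5% + 669 × €1.84 = €2,917.31.
Line 3 (7014.45, Velia, 4,964 liters, €875,252.48):
Code 7014.45 is under a tariff-rate quota (threshold 2,050 liters). In-quota: 2,050 liters at 7%; over-quota: 2,914 liters at 18.5%.
Pro-rata value split: in-quota = €875,252.48 × 2,050/4,964 = €361,456.00; over-quota = €875,252.48 − €361,456.00 = €513,796.48.
In-quota duty = €361,456.00 × 7% = €25,301.92. Over-quota duty = €513,796.48 × 18.5% = €95,052.35.
Line duty = €25,301.92 + €95,052.35 = €120,354.27.
Total = €197,616.25 + €2,917.31 + €120,354.27 = €320,887.83.

€320,887.83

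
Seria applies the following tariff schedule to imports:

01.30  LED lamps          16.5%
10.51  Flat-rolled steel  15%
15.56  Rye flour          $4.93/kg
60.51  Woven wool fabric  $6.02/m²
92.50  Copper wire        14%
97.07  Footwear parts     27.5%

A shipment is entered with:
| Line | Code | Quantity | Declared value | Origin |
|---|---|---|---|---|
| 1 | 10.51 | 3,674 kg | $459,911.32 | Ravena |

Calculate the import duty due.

Line 1 (10.51, Ravena, 3,674 kg, $459,911.32):
Base rate for 10.51 is 15%.
Duty = $459,911.32 × 15% = $68,986.70.

$68,986.70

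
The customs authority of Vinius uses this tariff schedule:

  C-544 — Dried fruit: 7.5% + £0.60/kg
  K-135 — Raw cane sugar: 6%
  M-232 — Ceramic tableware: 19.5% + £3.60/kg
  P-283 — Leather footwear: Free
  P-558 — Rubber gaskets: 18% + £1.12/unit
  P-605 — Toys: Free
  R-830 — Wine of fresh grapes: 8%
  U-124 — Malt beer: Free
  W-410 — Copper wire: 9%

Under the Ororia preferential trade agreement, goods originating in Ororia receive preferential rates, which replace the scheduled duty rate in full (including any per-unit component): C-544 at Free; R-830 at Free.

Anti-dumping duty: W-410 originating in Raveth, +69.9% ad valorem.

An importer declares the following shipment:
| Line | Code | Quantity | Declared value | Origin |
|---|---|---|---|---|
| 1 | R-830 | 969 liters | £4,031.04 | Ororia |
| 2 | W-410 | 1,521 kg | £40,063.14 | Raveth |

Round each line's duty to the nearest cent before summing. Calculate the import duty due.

Line 1 (R-830, Ororia, 969 liters, £4,031.04):
Base rate for R-830 is 8%.
Origin Ororia qualifies under the Vinius–Ororia agreement and R-830 is covered: preferential rate Free applies instead.
Duty = £4,031.04 × 0% = £0.00.
Line 2 (W-410, Raveth, 1,521 kg, £40,063.14):
Base rate for W-410 is 9%.
Additional duty on W-410 from Raveth: +69.9%. Applied ad valorem rate: 9% + 69.9% = 78.9%.
Duty = £40,063.14 × 78.9% = £31,609.82.
Total = £0.00 + £31,609.82 = £31,609.82.

£31,609.82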